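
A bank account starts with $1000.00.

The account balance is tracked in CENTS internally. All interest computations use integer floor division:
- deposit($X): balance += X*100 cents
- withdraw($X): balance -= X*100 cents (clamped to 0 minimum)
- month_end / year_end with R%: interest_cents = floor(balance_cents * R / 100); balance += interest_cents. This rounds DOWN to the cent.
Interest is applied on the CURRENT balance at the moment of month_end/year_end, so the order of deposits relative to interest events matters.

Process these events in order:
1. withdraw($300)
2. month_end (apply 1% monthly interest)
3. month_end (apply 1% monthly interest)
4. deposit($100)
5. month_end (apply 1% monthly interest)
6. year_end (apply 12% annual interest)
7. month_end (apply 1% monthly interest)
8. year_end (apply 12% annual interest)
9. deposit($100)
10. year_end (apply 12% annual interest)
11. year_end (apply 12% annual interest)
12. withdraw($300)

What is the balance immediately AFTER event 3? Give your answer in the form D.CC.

After 1 (withdraw($300)): balance=$700.00 total_interest=$0.00
After 2 (month_end (apply 1% monthly interest)): balance=$707.00 total_interest=$7.00
After 3 (month_end (apply 1% monthly interest)): balance=$714.07 total_interest=$14.07

Answer: 714.07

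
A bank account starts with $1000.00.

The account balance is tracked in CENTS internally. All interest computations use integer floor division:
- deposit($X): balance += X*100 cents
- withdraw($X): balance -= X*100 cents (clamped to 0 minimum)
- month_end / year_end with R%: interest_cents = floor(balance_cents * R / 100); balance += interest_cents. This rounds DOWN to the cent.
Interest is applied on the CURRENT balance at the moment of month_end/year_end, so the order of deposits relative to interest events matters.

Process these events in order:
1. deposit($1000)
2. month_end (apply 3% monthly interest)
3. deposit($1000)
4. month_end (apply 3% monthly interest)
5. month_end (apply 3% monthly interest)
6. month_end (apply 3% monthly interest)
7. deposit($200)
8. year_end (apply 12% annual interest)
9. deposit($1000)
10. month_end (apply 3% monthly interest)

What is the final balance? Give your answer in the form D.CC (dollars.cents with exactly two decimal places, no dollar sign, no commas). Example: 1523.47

After 1 (deposit($1000)): balance=$2000.00 total_interest=$0.00
After 2 (month_end (apply 3% monthly interest)): balance=$2060.00 total_interest=$60.00
After 3 (deposit($1000)): balance=$3060.00 total_interest=$60.00
After 4 (month_end (apply 3% monthly interest)): balance=$3151.80 total_interest=$151.80
After 5 (month_end (apply 3% monthly interest)): balance=$3246.35 total_interest=$246.35
After 6 (month_end (apply 3% monthly interest)): balance=$3343.74 total_interest=$343.74
After 7 (deposit($200)): balance=$3543.74 total_interest=$343.74
After 8 (year_end (apply 12% annual interest)): balance=$3968.98 total_interest=$768.98
After 9 (deposit($1000)): balance=$4968.98 total_interest=$768.98
After 10 (month_end (apply 3% monthly interest)): balance=$5118.04 total_interest=$918.04

Answer: 5118.04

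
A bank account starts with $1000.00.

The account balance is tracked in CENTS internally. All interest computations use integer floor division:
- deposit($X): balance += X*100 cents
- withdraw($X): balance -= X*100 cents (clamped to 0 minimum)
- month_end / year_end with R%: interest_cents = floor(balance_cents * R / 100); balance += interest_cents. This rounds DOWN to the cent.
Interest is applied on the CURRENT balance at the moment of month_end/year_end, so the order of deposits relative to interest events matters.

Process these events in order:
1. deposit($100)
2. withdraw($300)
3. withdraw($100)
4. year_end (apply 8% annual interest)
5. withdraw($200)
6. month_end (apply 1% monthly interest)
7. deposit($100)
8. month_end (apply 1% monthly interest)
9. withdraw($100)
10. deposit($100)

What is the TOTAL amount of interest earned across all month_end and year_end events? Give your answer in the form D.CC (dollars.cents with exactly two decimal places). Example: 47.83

After 1 (deposit($100)): balance=$1100.00 total_interest=$0.00
After 2 (withdraw($300)): balance=$800.00 total_interest=$0.00
After 3 (withdraw($100)): balance=$700.00 total_interest=$0.00
After 4 (year_end (apply 8% annual interest)): balance=$756.00 total_interest=$56.00
After 5 (withdraw($200)): balance=$556.00 total_interest=$56.00
After 6 (month_end (apply 1% monthly interest)): balance=$561.56 total_interest=$61.56
After 7 (deposit($100)): balance=$661.56 total_interest=$61.56
After 8 (month_end (apply 1% monthly interest)): balance=$668.17 total_interest=$68.17
After 9 (withdraw($100)): balance=$568.17 total_interest=$68.17
After 10 (deposit($100)): balance=$668.17 total_interest=$68.17

Answer: 68.17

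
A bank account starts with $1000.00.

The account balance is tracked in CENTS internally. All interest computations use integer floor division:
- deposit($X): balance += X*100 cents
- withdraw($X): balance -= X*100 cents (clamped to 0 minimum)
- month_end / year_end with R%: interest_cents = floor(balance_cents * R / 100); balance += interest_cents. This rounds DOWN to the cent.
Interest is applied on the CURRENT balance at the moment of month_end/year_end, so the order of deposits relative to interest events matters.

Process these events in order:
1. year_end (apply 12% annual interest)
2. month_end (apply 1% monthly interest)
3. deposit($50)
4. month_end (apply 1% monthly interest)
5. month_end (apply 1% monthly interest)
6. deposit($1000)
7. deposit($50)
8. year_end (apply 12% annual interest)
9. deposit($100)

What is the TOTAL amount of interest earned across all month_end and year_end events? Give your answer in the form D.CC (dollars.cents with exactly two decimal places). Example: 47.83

Answer: 425.53

Derivation:
After 1 (year_end (apply 12% annual interest)): balance=$1120.00 total_interest=$120.00
After 2 (month_end (apply 1% monthly interest)): balance=$1131.20 total_interest=$131.20
After 3 (deposit($50)): balance=$1181.20 total_interest=$131.20
After 4 (month_end (apply 1% monthly interest)): balance=$1193.01 total_interest=$143.01
After 5 (month_end (apply 1% monthly interest)): balance=$1204.94 total_interest=$154.94
After 6 (deposit($1000)): balance=$2204.94 total_interest=$154.94
After 7 (deposit($50)): balance=$2254.94 total_interest=$154.94
After 8 (year_end (apply 12% annual interest)): balance=$2525.53 total_interest=$425.53
After 9 (deposit($100)): balance=$2625.53 total_interest=$425.53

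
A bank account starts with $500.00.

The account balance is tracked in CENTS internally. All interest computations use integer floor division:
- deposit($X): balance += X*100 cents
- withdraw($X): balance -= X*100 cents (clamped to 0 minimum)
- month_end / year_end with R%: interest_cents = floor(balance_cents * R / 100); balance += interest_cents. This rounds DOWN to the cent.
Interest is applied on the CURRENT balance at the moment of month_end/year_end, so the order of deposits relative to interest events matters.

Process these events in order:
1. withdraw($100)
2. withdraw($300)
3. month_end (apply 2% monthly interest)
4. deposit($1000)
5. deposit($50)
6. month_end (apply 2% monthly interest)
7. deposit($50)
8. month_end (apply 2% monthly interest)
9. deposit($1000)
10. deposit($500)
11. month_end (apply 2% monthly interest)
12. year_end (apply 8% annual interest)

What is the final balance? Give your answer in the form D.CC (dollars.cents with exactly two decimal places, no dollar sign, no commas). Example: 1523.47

After 1 (withdraw($100)): balance=$400.00 total_interest=$0.00
After 2 (withdraw($300)): balance=$100.00 total_interest=$0.00
After 3 (month_end (apply 2% monthly interest)): balance=$102.00 total_interest=$2.00
After 4 (deposit($1000)): balance=$1102.00 total_interest=$2.00
After 5 (deposit($50)): balance=$1152.00 total_interest=$2.00
After 6 (month_end (apply 2% monthly interest)): balance=$1175.04 total_interest=$25.04
After 7 (deposit($50)): balance=$1225.04 total_interest=$25.04
After 8 (month_end (apply 2% monthly interest)): balance=$1249.54 total_interest=$49.54
After 9 (deposit($1000)): balance=$2249.54 total_interest=$49.54
After 10 (deposit($500)): balance=$2749.54 total_interest=$49.54
After 11 (month_end (apply 2% monthly interest)): balance=$2804.53 total_interest=$104.53
After 12 (year_end (apply 8% annual interest)): balance=$3028.89 total_interest=$328.89

Answer: 3028.89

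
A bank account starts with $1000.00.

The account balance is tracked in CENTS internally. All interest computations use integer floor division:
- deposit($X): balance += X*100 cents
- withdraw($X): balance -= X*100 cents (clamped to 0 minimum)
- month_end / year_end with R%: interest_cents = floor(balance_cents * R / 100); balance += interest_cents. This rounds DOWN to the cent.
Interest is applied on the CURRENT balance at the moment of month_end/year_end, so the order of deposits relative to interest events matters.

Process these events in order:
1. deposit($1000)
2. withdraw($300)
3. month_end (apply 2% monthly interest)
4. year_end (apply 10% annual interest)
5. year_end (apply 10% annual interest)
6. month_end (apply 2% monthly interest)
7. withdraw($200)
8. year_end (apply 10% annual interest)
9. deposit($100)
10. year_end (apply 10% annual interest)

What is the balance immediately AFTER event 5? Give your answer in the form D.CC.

Answer: 2098.14

Derivation:
After 1 (deposit($1000)): balance=$2000.00 total_interest=$0.00
After 2 (withdraw($300)): balance=$1700.00 total_interest=$0.00
After 3 (month_end (apply 2% monthly interest)): balance=$1734.00 total_interest=$34.00
After 4 (year_end (apply 10% annual interest)): balance=$1907.40 total_interest=$207.40
After 5 (year_end (apply 10% annual interest)): balance=$2098.14 total_interest=$398.14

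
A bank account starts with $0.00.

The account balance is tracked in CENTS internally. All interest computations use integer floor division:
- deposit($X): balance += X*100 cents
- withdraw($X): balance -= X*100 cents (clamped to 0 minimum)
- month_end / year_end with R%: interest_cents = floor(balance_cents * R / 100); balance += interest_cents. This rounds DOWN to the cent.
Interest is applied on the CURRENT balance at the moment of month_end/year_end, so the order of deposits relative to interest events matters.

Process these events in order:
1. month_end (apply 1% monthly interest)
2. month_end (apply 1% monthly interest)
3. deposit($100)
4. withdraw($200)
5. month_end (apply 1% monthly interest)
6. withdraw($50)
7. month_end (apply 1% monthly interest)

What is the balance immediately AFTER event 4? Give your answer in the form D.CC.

After 1 (month_end (apply 1% monthly interest)): balance=$0.00 total_interest=$0.00
After 2 (month_end (apply 1% monthly interest)): balance=$0.00 total_interest=$0.00
After 3 (deposit($100)): balance=$100.00 total_interest=$0.00
After 4 (withdraw($200)): balance=$0.00 total_interest=$0.00

Answer: 0.00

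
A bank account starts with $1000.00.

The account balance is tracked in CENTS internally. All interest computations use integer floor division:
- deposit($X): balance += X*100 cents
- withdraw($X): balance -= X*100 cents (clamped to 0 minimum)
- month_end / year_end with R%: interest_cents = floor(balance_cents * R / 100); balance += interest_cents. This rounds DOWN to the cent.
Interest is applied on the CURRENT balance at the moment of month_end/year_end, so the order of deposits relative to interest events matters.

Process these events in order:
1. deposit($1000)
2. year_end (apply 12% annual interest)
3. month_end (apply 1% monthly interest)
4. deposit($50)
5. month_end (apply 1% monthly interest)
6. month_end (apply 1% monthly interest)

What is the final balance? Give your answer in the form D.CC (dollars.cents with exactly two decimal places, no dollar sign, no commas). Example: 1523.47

After 1 (deposit($1000)): balance=$2000.00 total_interest=$0.00
After 2 (year_end (apply 12% annual interest)): balance=$2240.00 total_interest=$240.00
After 3 (month_end (apply 1% monthly interest)): balance=$2262.40 total_interest=$262.40
After 4 (deposit($50)): balance=$2312.40 total_interest=$262.40
After 5 (month_end (apply 1% monthly interest)): balance=$2335.52 total_interest=$285.52
After 6 (month_end (apply 1% monthly interest)): balance=$2358.87 total_interest=$308.87

Answer: 2358.87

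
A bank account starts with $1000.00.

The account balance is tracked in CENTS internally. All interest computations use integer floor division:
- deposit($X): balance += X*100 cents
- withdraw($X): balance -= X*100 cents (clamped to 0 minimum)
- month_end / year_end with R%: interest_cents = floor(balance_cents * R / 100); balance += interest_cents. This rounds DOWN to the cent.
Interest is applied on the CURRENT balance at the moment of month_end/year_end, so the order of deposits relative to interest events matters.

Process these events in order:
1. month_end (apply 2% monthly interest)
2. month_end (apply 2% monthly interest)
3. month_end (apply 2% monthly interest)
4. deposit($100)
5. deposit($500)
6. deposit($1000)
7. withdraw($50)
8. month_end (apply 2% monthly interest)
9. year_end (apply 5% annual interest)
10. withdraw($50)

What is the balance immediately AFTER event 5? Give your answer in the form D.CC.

After 1 (month_end (apply 2% monthly interest)): balance=$1020.00 total_interest=$20.00
After 2 (month_end (apply 2% monthly interest)): balance=$1040.40 total_interest=$40.40
After 3 (month_end (apply 2% monthly interest)): balance=$1061.20 total_interest=$61.20
After 4 (deposit($100)): balance=$1161.20 total_interest=$61.20
After 5 (deposit($500)): balance=$1661.20 total_interest=$61.20

Answer: 1661.20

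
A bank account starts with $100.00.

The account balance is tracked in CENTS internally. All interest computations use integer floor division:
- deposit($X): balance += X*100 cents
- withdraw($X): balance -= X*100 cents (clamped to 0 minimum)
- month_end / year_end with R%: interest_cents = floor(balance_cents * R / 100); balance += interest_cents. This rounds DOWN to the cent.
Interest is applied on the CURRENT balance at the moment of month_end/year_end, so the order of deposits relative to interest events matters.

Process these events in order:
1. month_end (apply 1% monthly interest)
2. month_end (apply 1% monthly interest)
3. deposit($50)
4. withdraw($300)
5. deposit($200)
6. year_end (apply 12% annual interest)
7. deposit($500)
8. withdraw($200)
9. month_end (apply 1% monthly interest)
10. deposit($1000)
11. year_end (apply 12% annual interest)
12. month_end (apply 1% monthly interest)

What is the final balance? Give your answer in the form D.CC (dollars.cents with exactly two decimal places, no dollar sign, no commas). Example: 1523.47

Answer: 1729.86

Derivation:
After 1 (month_end (apply 1% monthly interest)): balance=$101.00 total_interest=$1.00
After 2 (month_end (apply 1% monthly interest)): balance=$102.01 total_interest=$2.01
After 3 (deposit($50)): balance=$152.01 total_interest=$2.01
After 4 (withdraw($300)): balance=$0.00 total_interest=$2.01
After 5 (deposit($200)): balance=$200.00 total_interest=$2.01
After 6 (year_end (apply 12% annual interest)): balance=$224.00 total_interest=$26.01
After 7 (deposit($500)): balance=$724.00 total_interest=$26.01
After 8 (withdraw($200)): balance=$524.00 total_interest=$26.01
After 9 (month_end (apply 1% monthly interest)): balance=$529.24 total_interest=$31.25
After 10 (deposit($1000)): balance=$1529.24 total_interest=$31.25
After 11 (year_end (apply 12% annual interest)): balance=$1712.74 total_interest=$214.75
After 12 (month_end (apply 1% monthly interest)): balance=$1729.86 total_interest=$231.87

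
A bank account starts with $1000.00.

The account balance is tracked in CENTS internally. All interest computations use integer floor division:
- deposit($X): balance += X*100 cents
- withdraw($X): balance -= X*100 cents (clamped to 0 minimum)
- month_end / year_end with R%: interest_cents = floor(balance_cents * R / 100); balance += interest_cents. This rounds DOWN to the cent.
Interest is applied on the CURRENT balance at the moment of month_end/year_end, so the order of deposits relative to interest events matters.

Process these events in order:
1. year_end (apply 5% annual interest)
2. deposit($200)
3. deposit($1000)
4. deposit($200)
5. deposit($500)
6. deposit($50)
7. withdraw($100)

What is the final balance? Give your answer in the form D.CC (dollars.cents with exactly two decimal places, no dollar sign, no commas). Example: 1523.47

Answer: 2900.00

Derivation:
After 1 (year_end (apply 5% annual interest)): balance=$1050.00 total_interest=$50.00
After 2 (deposit($200)): balance=$1250.00 total_interest=$50.00
After 3 (deposit($1000)): balance=$2250.00 total_interest=$50.00
After 4 (deposit($200)): balance=$2450.00 total_interest=$50.00
After 5 (deposit($500)): balance=$2950.00 total_interest=$50.00
After 6 (deposit($50)): balance=$3000.00 total_interest=$50.00
After 7 (withdraw($100)): balance=$2900.00 total_interest=$50.00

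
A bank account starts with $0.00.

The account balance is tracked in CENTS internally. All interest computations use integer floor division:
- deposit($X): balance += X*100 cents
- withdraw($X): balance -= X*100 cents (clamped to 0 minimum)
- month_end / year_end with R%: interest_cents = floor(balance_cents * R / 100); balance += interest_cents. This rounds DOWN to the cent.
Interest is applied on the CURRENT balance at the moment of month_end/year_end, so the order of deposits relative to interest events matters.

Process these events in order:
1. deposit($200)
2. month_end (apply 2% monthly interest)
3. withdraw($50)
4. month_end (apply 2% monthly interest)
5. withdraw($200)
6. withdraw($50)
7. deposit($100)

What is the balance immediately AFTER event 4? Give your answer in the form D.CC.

After 1 (deposit($200)): balance=$200.00 total_interest=$0.00
After 2 (month_end (apply 2% monthly interest)): balance=$204.00 total_interest=$4.00
After 3 (withdraw($50)): balance=$154.00 total_interest=$4.00
After 4 (month_end (apply 2% monthly interest)): balance=$157.08 total_interest=$7.08

Answer: 157.08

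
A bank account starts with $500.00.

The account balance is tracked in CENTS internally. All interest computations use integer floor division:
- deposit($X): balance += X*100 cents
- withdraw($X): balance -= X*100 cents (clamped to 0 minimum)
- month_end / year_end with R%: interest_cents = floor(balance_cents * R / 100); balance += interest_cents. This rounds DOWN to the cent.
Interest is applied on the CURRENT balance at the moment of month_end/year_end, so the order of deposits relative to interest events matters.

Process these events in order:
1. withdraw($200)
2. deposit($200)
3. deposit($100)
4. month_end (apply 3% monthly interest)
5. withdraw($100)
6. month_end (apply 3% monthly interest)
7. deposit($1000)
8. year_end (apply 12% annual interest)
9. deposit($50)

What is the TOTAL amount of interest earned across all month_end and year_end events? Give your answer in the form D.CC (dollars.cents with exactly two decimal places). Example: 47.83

After 1 (withdraw($200)): balance=$300.00 total_interest=$0.00
After 2 (deposit($200)): balance=$500.00 total_interest=$0.00
After 3 (deposit($100)): balance=$600.00 total_interest=$0.00
After 4 (month_end (apply 3% monthly interest)): balance=$618.00 total_interest=$18.00
After 5 (withdraw($100)): balance=$518.00 total_interest=$18.00
After 6 (month_end (apply 3% monthly interest)): balance=$533.54 total_interest=$33.54
After 7 (deposit($1000)): balance=$1533.54 total_interest=$33.54
After 8 (year_end (apply 12% annual interest)): balance=$1717.56 total_interest=$217.56
After 9 (deposit($50)): balance=$1767.56 total_interest=$217.56

Answer: 217.56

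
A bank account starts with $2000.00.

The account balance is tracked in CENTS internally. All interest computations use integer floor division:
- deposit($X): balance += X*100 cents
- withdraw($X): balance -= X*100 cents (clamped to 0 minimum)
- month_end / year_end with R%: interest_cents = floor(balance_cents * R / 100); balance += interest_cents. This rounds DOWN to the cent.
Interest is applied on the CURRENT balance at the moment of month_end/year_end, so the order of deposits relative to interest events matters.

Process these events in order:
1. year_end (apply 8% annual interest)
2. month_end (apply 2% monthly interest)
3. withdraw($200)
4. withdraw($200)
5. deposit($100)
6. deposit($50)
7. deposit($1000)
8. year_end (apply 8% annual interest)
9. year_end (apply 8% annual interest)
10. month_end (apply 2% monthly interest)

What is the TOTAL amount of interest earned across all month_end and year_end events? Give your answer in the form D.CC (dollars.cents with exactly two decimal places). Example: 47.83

Answer: 763.49

Derivation:
After 1 (year_end (apply 8% annual interest)): balance=$2160.00 total_interest=$160.00
After 2 (month_end (apply 2% monthly interest)): balance=$2203.20 total_interest=$203.20
After 3 (withdraw($200)): balance=$2003.20 total_interest=$203.20
After 4 (withdraw($200)): balance=$1803.20 total_interest=$203.20
After 5 (deposit($100)): balance=$1903.20 total_interest=$203.20
After 6 (deposit($50)): balance=$1953.20 total_interest=$203.20
After 7 (deposit($1000)): balance=$2953.20 total_interest=$203.20
After 8 (year_end (apply 8% annual interest)): balance=$3189.45 total_interest=$439.45
After 9 (year_end (apply 8% annual interest)): balance=$3444.60 total_interest=$694.60
After 10 (month_end (apply 2% monthly interest)): balance=$3513.49 total_interest=$763.49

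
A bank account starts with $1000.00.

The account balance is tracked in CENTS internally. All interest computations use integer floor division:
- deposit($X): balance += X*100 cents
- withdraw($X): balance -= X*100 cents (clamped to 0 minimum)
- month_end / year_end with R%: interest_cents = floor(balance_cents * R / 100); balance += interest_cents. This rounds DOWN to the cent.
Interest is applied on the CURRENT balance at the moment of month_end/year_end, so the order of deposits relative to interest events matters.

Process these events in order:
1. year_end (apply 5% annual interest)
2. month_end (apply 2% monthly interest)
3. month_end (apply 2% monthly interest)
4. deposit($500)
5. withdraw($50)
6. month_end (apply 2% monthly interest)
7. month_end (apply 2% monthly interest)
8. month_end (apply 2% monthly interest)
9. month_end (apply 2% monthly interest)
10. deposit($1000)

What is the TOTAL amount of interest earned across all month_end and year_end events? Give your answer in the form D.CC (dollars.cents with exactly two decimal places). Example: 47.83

Answer: 219.54

Derivation:
After 1 (year_end (apply 5% annual interest)): balance=$1050.00 total_interest=$50.00
After 2 (month_end (apply 2% monthly interest)): balance=$1071.00 total_interest=$71.00
After 3 (month_end (apply 2% monthly interest)): balance=$1092.42 total_interest=$92.42
After 4 (deposit($500)): balance=$1592.42 total_interest=$92.42
After 5 (withdraw($50)): balance=$1542.42 total_interest=$92.42
After 6 (month_end (apply 2% monthly interest)): balance=$1573.26 total_interest=$123.26
After 7 (month_end (apply 2% monthly interest)): balance=$1604.72 total_interest=$154.72
After 8 (month_end (apply 2% monthly interest)): balance=$1636.81 total_interest=$186.81
After 9 (month_end (apply 2% monthly interest)): balance=$1669.54 total_interest=$219.54
After 10 (deposit($1000)): balance=$2669.54 total_interest=$219.54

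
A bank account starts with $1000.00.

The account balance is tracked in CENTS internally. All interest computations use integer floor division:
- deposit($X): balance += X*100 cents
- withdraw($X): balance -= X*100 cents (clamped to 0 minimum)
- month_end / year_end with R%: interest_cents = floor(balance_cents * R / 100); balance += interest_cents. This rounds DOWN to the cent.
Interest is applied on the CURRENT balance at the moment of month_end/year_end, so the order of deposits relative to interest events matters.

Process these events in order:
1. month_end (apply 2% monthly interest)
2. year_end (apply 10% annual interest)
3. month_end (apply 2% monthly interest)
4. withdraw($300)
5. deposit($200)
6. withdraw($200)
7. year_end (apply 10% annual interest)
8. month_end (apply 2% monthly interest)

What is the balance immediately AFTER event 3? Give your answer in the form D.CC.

Answer: 1144.44

Derivation:
After 1 (month_end (apply 2% monthly interest)): balance=$1020.00 total_interest=$20.00
After 2 (year_end (apply 10% annual interest)): balance=$1122.00 total_interest=$122.00
After 3 (month_end (apply 2% monthly interest)): balance=$1144.44 total_interest=$144.44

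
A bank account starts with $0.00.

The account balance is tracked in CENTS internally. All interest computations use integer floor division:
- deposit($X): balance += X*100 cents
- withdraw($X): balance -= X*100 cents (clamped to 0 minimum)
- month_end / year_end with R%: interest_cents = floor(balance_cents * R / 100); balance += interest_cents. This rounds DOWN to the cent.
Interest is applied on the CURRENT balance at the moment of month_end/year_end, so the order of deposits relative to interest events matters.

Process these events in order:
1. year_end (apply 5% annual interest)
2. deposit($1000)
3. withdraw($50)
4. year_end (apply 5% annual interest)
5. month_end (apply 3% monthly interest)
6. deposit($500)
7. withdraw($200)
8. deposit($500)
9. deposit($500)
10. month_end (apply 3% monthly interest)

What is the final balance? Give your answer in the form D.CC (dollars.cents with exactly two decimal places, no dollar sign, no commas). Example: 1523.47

After 1 (year_end (apply 5% annual interest)): balance=$0.00 total_interest=$0.00
After 2 (deposit($1000)): balance=$1000.00 total_interest=$0.00
After 3 (withdraw($50)): balance=$950.00 total_interest=$0.00
After 4 (year_end (apply 5% annual interest)): balance=$997.50 total_interest=$47.50
After 5 (month_end (apply 3% monthly interest)): balance=$1027.42 total_interest=$77.42
After 6 (deposit($500)): balance=$1527.42 total_interest=$77.42
After 7 (withdraw($200)): balance=$1327.42 total_interest=$77.42
After 8 (deposit($500)): balance=$1827.42 total_interest=$77.42
After 9 (deposit($500)): balance=$2327.42 total_interest=$77.42
After 10 (month_end (apply 3% monthly interest)): balance=$2397.24 total_interest=$147.24

Answer: 2397.24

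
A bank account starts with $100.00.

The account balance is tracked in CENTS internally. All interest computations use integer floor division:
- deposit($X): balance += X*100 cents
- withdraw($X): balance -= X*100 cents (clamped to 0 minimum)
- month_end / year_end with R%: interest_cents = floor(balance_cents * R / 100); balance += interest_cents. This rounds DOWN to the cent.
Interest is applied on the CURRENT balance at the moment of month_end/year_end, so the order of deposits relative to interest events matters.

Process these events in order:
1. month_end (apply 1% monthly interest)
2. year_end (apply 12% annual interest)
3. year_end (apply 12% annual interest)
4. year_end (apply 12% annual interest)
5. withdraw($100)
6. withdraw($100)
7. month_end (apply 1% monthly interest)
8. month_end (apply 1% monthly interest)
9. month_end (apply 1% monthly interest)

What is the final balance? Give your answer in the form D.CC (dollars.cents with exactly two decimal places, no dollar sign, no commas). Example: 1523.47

Answer: 0.00

Derivation:
After 1 (month_end (apply 1% monthly interest)): balance=$101.00 total_interest=$1.00
After 2 (year_end (apply 12% annual interest)): balance=$113.12 total_interest=$13.12
After 3 (year_end (apply 12% annual interest)): balance=$126.69 total_interest=$26.69
After 4 (year_end (apply 12% annual interest)): balance=$141.89 total_interest=$41.89
After 5 (withdraw($100)): balance=$41.89 total_interest=$41.89
After 6 (withdraw($100)): balance=$0.00 total_interest=$41.89
After 7 (month_end (apply 1% monthly interest)): balance=$0.00 total_interest=$41.89
After 8 (month_end (apply 1% monthly interest)): balance=$0.00 total_interest=$41.89
After 9 (month_end (apply 1% monthly interest)): balance=$0.00 total_interest=$41.89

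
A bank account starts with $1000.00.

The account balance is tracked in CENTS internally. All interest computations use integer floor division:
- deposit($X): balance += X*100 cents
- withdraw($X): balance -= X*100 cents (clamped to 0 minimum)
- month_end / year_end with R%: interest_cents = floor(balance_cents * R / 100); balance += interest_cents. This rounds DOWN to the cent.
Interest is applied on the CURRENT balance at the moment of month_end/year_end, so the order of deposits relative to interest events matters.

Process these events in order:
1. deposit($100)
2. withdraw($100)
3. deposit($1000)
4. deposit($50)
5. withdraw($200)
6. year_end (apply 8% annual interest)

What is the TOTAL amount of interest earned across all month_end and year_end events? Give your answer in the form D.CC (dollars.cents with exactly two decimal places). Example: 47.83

After 1 (deposit($100)): balance=$1100.00 total_interest=$0.00
After 2 (withdraw($100)): balance=$1000.00 total_interest=$0.00
After 3 (deposit($1000)): balance=$2000.00 total_interest=$0.00
After 4 (deposit($50)): balance=$2050.00 total_interest=$0.00
After 5 (withdraw($200)): balance=$1850.00 total_interest=$0.00
After 6 (year_end (apply 8% annual interest)): balance=$1998.00 total_interest=$148.00

Answer: 148.00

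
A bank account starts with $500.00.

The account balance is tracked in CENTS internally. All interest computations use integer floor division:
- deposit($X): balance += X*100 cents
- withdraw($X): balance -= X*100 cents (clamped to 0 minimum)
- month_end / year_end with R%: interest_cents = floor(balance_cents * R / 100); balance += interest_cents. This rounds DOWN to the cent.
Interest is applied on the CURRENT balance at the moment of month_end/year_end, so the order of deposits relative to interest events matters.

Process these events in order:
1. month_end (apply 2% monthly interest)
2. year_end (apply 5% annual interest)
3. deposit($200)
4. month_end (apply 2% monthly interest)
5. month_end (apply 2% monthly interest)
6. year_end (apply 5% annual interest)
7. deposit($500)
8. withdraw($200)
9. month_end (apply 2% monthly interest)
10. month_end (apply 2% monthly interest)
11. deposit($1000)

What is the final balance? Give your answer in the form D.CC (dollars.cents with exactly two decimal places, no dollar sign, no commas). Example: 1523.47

After 1 (month_end (apply 2% monthly interest)): balance=$510.00 total_interest=$10.00
After 2 (year_end (apply 5% annual interest)): balance=$535.50 total_interest=$35.50
After 3 (deposit($200)): balance=$735.50 total_interest=$35.50
After 4 (month_end (apply 2% monthly interest)): balance=$750.21 total_interest=$50.21
After 5 (month_end (apply 2% monthly interest)): balance=$765.21 total_interest=$65.21
After 6 (year_end (apply 5% annual interest)): balance=$803.47 total_interest=$103.47
After 7 (deposit($500)): balance=$1303.47 total_interest=$103.47
After 8 (withdraw($200)): balance=$1103.47 total_interest=$103.47
After 9 (month_end (apply 2% monthly interest)): balance=$1125.53 total_interest=$125.53
After 10 (month_end (apply 2% monthly interest)): balance=$1148.04 total_interest=$148.04
After 11 (deposit($1000)): balance=$2148.04 total_interest=$148.04

Answer: 2148.04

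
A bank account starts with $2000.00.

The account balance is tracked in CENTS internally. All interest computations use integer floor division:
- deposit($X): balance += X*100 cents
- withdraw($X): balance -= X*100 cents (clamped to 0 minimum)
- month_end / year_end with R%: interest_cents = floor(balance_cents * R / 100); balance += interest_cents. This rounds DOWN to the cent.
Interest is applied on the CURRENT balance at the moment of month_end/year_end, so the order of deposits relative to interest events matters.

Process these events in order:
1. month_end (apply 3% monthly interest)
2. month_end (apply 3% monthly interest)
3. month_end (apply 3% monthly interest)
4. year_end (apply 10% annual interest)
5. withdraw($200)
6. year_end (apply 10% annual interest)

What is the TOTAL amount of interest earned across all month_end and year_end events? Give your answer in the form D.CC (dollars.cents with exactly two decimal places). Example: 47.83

After 1 (month_end (apply 3% monthly interest)): balance=$2060.00 total_interest=$60.00
After 2 (month_end (apply 3% monthly interest)): balance=$2121.80 total_interest=$121.80
After 3 (month_end (apply 3% monthly interest)): balance=$2185.45 total_interest=$185.45
After 4 (year_end (apply 10% annual interest)): balance=$2403.99 total_interest=$403.99
After 5 (withdraw($200)): balance=$2203.99 total_interest=$403.99
After 6 (year_end (apply 10% annual interest)): balance=$2424.38 total_interest=$624.38

Answer: 624.38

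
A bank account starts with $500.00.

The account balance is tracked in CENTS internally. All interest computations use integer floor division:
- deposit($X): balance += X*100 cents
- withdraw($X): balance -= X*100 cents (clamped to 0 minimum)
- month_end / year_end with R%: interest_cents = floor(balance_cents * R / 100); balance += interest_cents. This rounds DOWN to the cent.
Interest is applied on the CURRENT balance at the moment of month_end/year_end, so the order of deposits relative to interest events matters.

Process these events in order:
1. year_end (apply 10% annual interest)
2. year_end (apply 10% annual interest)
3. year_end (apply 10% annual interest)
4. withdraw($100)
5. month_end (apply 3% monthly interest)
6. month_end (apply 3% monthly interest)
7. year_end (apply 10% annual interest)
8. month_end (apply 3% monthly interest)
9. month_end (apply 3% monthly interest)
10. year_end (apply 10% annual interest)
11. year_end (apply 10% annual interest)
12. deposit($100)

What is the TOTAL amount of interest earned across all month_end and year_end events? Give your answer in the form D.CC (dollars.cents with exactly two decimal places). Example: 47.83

Answer: 447.12

Derivation:
After 1 (year_end (apply 10% annual interest)): balance=$550.00 total_interest=$50.00
After 2 (year_end (apply 10% annual interest)): balance=$605.00 total_interest=$105.00
After 3 (year_end (apply 10% annual interest)): balance=$665.50 total_interest=$165.50
After 4 (withdraw($100)): balance=$565.50 total_interest=$165.50
After 5 (month_end (apply 3% monthly interest)): balance=$582.46 total_interest=$182.46
After 6 (month_end (apply 3% monthly interest)): balance=$599.93 total_interest=$199.93
After 7 (year_end (apply 10% annual interest)): balance=$659.92 total_interest=$259.92
After 8 (month_end (apply 3% monthly interest)): balance=$679.71 total_interest=$279.71
After 9 (month_end (apply 3% monthly interest)): balance=$700.10 total_interest=$300.10
After 10 (year_end (apply 10% annual interest)): balance=$770.11 total_interest=$370.11
After 11 (year_end (apply 10% annual interest)): balance=$847.12 total_interest=$447.12
After 12 (deposit($100)): balance=$947.12 total_interest=$447.12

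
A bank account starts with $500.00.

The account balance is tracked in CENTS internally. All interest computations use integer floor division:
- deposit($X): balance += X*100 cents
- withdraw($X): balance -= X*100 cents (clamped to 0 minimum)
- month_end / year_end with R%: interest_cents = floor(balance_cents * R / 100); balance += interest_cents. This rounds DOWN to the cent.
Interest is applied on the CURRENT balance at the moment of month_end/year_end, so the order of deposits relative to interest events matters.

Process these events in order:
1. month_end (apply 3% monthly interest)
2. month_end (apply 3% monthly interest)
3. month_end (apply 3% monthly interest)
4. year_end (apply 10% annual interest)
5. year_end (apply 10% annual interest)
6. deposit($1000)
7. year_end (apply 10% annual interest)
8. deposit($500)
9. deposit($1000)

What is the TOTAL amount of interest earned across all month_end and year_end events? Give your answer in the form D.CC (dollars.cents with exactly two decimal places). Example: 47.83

After 1 (month_end (apply 3% monthly interest)): balance=$515.00 total_interest=$15.00
After 2 (month_end (apply 3% monthly interest)): balance=$530.45 total_interest=$30.45
After 3 (month_end (apply 3% monthly interest)): balance=$546.36 total_interest=$46.36
After 4 (year_end (apply 10% annual interest)): balance=$600.99 total_interest=$100.99
After 5 (year_end (apply 10% annual interest)): balance=$661.08 total_interest=$161.08
After 6 (deposit($1000)): balance=$1661.08 total_interest=$161.08
After 7 (year_end (apply 10% annual interest)): balance=$1827.18 total_interest=$327.18
After 8 (deposit($500)): balance=$2327.18 total_interest=$327.18
After 9 (deposit($1000)): balance=$3327.18 total_interest=$327.18

Answer: 327.18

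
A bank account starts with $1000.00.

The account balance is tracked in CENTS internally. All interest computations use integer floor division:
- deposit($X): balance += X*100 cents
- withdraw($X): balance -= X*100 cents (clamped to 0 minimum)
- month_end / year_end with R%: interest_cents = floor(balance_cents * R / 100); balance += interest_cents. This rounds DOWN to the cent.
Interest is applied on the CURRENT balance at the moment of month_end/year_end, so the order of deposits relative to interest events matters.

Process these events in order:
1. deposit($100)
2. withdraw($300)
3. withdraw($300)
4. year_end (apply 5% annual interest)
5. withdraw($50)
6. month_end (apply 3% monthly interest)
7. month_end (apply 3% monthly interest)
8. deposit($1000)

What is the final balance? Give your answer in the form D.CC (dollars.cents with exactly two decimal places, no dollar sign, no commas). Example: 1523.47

After 1 (deposit($100)): balance=$1100.00 total_interest=$0.00
After 2 (withdraw($300)): balance=$800.00 total_interest=$0.00
After 3 (withdraw($300)): balance=$500.00 total_interest=$0.00
After 4 (year_end (apply 5% annual interest)): balance=$525.00 total_interest=$25.00
After 5 (withdraw($50)): balance=$475.00 total_interest=$25.00
After 6 (month_end (apply 3% monthly interest)): balance=$489.25 total_interest=$39.25
After 7 (month_end (apply 3% monthly interest)): balance=$503.92 total_interest=$53.92
After 8 (deposit($1000)): balance=$1503.92 total_interest=$53.92

Answer: 1503.92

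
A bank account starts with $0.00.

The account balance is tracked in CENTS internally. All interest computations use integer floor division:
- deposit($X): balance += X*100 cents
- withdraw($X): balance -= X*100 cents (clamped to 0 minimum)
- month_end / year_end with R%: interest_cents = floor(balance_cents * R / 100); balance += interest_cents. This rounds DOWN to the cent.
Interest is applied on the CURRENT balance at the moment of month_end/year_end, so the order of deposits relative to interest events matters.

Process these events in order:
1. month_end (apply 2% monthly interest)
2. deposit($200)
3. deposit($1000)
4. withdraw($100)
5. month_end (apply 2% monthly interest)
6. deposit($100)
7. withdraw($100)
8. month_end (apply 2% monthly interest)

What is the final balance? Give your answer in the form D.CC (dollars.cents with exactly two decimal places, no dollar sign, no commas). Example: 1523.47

After 1 (month_end (apply 2% monthly interest)): balance=$0.00 total_interest=$0.00
After 2 (deposit($200)): balance=$200.00 total_interest=$0.00
After 3 (deposit($1000)): balance=$1200.00 total_interest=$0.00
After 4 (withdraw($100)): balance=$1100.00 total_interest=$0.00
After 5 (month_end (apply 2% monthly interest)): balance=$1122.00 total_interest=$22.00
After 6 (deposit($100)): balance=$1222.00 total_interest=$22.00
After 7 (withdraw($100)): balance=$1122.00 total_interest=$22.00
After 8 (month_end (apply 2% monthly interest)): balance=$1144.44 total_interest=$44.44

Answer: 1144.44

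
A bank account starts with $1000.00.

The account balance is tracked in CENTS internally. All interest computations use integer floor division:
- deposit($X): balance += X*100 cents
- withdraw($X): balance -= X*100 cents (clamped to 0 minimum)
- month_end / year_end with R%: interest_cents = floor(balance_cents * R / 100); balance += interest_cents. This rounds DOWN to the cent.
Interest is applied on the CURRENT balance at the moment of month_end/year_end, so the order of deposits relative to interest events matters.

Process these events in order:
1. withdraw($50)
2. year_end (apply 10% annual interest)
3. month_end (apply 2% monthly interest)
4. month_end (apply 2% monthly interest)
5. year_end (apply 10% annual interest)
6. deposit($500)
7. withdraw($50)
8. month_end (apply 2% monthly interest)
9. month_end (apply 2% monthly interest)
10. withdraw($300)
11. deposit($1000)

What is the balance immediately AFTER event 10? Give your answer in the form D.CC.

After 1 (withdraw($50)): balance=$950.00 total_interest=$0.00
After 2 (year_end (apply 10% annual interest)): balance=$1045.00 total_interest=$95.00
After 3 (month_end (apply 2% monthly interest)): balance=$1065.90 total_interest=$115.90
After 4 (month_end (apply 2% monthly interest)): balance=$1087.21 total_interest=$137.21
After 5 (year_end (apply 10% annual interest)): balance=$1195.93 total_interest=$245.93
After 6 (deposit($500)): balance=$1695.93 total_interest=$245.93
After 7 (withdraw($50)): balance=$1645.93 total_interest=$245.93
After 8 (month_end (apply 2% monthly interest)): balance=$1678.84 total_interest=$278.84
After 9 (month_end (apply 2% monthly interest)): balance=$1712.41 total_interest=$312.41
After 10 (withdraw($300)): balance=$1412.41 total_interest=$312.41

Answer: 1412.41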